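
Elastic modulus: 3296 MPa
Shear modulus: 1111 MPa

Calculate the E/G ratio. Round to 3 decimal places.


E / G = 3296 / 1111 = 2.967

2.967


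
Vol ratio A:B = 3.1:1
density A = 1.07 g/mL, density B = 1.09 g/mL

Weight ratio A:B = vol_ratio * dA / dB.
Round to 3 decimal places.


Weight ratio = 3.1 * 1.07 / 1.09
= 3.043

3.043


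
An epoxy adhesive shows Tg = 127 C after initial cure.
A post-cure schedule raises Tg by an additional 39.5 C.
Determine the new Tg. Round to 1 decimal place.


New Tg = 127 + 39.5
= 166.5 C

166.5


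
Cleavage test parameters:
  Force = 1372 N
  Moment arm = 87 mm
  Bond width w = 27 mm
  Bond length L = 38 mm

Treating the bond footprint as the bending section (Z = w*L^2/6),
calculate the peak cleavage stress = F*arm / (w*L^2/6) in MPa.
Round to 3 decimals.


M = 1372 * 87 = 119364 N*mm
Z = 27 * 38^2 / 6 = 38988 / 6 mm^3
sigma = M / Z = 6 * 119364 / 38988 = 716184 / 38988
= 18.369 MPa

18.369


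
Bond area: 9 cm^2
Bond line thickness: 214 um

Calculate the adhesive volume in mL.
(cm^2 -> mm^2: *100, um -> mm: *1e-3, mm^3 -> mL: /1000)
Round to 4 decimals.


V = 9*100 * 214*1e-3 / 1000
= 0.1926 mL

0.1926


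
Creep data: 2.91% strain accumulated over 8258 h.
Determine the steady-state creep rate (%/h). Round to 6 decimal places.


Rate = 2.91 / 8258 = 0.000352 %/h

0.000352


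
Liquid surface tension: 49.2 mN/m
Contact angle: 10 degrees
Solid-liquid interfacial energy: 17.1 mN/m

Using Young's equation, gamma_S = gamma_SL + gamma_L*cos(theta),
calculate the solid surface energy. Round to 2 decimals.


gamma_S = 17.1 + 49.2 * cos(10)
= 65.55 mN/m

65.55


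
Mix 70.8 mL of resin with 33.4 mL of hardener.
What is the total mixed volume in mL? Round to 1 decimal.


Total = 70.8 + 33.4 = 104.2 mL

104.2


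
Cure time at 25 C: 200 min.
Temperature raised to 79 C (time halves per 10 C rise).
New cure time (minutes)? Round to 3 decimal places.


Acceleration factor = 2^(54/10) = 42.2243
New time = 200 / 42.2243 = 4.737 min

4.737


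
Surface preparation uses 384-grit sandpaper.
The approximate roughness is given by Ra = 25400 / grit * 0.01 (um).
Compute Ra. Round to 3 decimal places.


Ra = 25400 / 384 * 0.01
= 254 / 384
= 0.661 um

0.661


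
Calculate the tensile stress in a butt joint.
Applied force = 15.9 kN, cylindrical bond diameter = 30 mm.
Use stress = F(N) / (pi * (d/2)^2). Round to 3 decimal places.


A = pi * 15.0^2 = 706.8583 mm^2
sigma = 15900.0 / 706.8583 = 22.494 MPa

22.494


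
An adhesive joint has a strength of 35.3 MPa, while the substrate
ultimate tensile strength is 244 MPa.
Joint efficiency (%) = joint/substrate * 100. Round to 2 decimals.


Efficiency = 35.3 / 244 * 100
= 14.47%

14.47


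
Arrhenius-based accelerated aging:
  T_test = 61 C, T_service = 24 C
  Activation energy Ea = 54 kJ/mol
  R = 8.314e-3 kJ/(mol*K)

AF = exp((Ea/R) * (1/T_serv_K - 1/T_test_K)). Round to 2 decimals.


T_test_K = 334.15, T_serv_K = 297.15
AF = exp((54/8.314e-3) * (1/297.15 - 1/334.15))
= 11.25

11.25


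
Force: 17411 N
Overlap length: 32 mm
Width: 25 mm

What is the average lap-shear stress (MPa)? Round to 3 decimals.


Average shear stress = F / (overlap * width)
= 17411 / (32 * 25)
= 21.764 MPa

21.764


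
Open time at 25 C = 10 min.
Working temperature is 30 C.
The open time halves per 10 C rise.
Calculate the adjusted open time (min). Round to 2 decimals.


factor = 2^((30 - 25) / 10) = 1.4142
ot = 10 / 1.4142 = 7.07 min

7.07


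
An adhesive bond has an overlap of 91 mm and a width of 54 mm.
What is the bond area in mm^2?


Bond area = overlap * width
= 91 * 54
= 4914 mm^2

4914


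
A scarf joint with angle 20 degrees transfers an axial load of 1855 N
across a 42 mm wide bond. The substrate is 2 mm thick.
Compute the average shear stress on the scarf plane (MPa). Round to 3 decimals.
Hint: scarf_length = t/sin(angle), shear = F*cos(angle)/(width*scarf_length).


scarf_length = 2 / sin(20 deg) = 5.8476 mm
cos(20 deg) = 0.939693
shear stress = 1855 * 0.939693 / (42 * 5.8476)
= 7.097 MPa

7.097


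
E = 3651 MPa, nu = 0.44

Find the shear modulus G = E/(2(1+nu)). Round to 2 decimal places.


G = 3651 / (2 * 1.44)
= 1267.71 MPa

1267.71


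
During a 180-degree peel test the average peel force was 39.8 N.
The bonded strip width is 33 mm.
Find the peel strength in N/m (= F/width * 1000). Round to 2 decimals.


Peel strength = F/width * 1000
= 39.8 / 33 * 1000
= 1206.06 N/m

1206.06


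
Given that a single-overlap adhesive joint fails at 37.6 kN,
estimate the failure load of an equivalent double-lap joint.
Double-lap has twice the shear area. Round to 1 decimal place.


Double-lap factor = 2
Expected load = 37.6 * 2 = 75.2 kN

75.2


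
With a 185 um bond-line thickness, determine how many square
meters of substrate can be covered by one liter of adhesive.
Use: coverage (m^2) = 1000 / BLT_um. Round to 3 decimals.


Coverage = 1000 / 185 = 5.405 m^2

5.405


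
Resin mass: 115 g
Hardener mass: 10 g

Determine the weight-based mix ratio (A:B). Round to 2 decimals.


Ratio = 115 / 10 = 11.50

11.50


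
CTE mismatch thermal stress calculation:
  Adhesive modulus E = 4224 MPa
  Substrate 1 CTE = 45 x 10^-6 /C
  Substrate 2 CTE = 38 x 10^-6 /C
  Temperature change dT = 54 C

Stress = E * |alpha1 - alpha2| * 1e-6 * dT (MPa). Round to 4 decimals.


delta_alpha = |45 - 38| = 7 x 10^-6/C
Stress = 4224 * 7e-6 * 54
= 1.5967 MPa

1.5967


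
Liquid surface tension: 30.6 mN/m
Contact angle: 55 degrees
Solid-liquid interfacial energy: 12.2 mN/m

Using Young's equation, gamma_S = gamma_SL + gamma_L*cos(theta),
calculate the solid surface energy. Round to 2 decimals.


gamma_S = 12.2 + 30.6 * cos(55)
= 29.75 mN/m

29.75


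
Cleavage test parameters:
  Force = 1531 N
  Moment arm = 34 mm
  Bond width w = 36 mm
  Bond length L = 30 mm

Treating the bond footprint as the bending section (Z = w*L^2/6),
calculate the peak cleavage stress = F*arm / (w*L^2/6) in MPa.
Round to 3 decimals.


M = 1531 * 34 = 52054 N*mm
Z = 36 * 30^2 / 6 = 32400 / 6 mm^3
sigma = M / Z = 6 * 52054 / 32400 = 312324 / 32400
= 9.640 MPa

9.640


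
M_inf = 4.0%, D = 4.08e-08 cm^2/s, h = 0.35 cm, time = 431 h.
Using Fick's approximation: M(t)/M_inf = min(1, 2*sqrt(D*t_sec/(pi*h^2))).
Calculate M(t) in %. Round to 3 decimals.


t = 1551600 s
ratio = min(1, 2*sqrt(4.08e-08*1551600/(pi*0.1225)))
= 0.811161
M(t) = 4.0 * 0.811161 = 3.245%

3.245


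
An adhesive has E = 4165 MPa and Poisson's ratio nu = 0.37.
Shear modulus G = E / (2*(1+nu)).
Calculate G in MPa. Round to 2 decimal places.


G = 4165 / (2*(1+0.37))
= 4165 / 2.74
= 1520.07 MPa

1520.07


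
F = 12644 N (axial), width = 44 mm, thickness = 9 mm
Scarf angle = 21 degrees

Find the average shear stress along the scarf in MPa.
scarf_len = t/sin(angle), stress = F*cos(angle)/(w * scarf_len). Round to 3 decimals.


scarf_len = 9/sin(21 deg) = 25.1139
cos(21 deg) = 0.933580
stress = 12644*0.933580/(44*25.1139) = 10.682 MPa

10.682


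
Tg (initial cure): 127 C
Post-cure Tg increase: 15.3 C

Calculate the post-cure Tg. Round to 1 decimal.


Post-cure Tg = 127 + 15.3 = 142.3 C

142.3


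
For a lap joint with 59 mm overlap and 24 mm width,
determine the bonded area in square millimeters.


Area = 59 * 24 = 1416 mm^2

1416


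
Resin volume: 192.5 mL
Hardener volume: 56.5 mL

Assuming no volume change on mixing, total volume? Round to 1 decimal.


V_total = 192.5 + 56.5 = 249.0 mL

249.0


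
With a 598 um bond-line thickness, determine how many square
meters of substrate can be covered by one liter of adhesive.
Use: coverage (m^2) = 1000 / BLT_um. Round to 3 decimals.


Coverage = 1000 / 598 = 1.672 m^2

1.672


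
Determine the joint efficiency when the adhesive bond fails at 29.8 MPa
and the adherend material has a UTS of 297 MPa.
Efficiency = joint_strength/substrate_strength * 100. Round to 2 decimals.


Joint efficiency = 29.8 / 297 * 100
= 10.03%

10.03


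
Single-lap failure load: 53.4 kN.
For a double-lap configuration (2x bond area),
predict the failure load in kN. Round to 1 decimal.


Failure load = 53.4 * 2 = 106.8 kN

106.8


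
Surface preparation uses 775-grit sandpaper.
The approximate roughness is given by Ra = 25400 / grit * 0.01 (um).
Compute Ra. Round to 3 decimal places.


Ra = 25400 / 775 * 0.01
= 254 / 775
= 0.328 um

0.328


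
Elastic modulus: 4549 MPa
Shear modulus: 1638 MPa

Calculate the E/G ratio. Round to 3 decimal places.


E / G = 4549 / 1638 = 2.777

2.777


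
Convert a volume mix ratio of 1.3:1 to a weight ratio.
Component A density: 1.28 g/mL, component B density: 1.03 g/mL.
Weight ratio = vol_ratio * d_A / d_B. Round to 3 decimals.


= 1.3 * 1.28 / 1.03 = 1.616

1.616


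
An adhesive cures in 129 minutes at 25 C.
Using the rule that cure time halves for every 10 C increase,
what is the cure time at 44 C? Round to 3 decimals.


Factor = 2^((44 - 25) / 10) = 3.7321
Cure time = 129 / 3.7321
= 34.565 minutes

34.565


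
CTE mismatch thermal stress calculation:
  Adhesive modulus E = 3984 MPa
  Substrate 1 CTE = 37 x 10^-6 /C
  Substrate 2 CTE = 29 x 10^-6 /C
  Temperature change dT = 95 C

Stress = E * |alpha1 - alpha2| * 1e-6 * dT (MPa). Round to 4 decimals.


delta_alpha = |37 - 29| = 8 x 10^-6/C
Stress = 3984 * 8e-6 * 95
= 3.0278 MPa

3.0278


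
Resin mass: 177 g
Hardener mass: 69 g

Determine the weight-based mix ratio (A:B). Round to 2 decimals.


Ratio = 177 / 69 = 2.57

2.57


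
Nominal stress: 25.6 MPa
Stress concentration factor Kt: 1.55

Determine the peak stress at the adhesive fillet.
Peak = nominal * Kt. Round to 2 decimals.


Peak stress = 25.6 * 1.55
= 39.68 MPa

39.68


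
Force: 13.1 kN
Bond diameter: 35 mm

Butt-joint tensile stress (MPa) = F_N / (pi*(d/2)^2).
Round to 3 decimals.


F_N = 13.1 * 1000 = 13100.0 N
A = pi*(17.5)^2 = 962.1128 mm^2
stress = 13100.0 / 962.1128 = 13.616 MPa

13.616


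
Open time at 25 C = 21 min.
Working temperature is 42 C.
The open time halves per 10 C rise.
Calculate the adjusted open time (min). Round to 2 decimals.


factor = 2^((42 - 25) / 10) = 3.2490
ot = 21 / 3.2490 = 6.46 min

6.46


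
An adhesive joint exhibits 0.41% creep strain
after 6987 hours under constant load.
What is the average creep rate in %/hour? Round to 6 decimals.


Creep rate = strain / time
= 0.41 / 6987
= 0.000059 %/h

0.000059


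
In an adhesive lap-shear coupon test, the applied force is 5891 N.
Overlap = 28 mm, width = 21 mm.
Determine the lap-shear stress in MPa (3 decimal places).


stress = F / (overlap * width)
= 5891 / (28 * 21)
= 10.019 MPa

10.019


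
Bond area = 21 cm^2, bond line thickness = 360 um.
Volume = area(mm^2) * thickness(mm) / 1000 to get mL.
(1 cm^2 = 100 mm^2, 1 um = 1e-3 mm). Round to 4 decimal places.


area_mm2 = 21 * 100 = 2100
blt_mm = 360 * 1e-3 = 0.36
vol_mm3 = 2100 * 0.36 = 756.0
vol_mL = 756.0 / 1000 = 0.7560 mL

0.7560


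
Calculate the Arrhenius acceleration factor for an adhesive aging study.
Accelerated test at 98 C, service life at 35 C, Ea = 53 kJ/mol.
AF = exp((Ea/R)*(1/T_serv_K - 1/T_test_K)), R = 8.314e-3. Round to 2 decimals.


T_test = 371.15 K, T_serv = 308.15 K
Ea/R = 53 / 0.008314 = 6374.79
AF = exp(6374.79 * (1/308.15 - 1/371.15))
= 33.50

33.50


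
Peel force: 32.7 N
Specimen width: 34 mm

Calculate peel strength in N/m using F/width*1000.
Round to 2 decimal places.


Peel strength = 32.7 / 34 * 1000 = 961.76 N/m

961.76


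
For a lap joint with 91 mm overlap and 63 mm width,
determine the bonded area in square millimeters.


Area = 91 * 63 = 5733 mm^2

5733


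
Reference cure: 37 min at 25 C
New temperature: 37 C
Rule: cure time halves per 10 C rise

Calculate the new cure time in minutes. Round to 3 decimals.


factor = 2^((37-25)/10) = 2.2974
t_new = 37 / 2.2974 = 16.105 min

16.105


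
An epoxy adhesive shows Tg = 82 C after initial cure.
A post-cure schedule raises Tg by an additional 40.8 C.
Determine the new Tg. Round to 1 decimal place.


New Tg = 82 + 40.8
= 122.8 C

122.8


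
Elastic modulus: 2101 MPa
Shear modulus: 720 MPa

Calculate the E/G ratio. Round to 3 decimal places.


E / G = 2101 / 720 = 2.918

2.918


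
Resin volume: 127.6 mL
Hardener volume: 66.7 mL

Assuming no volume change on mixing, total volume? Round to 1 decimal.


V_total = 127.6 + 66.7 = 194.3 mL

194.3


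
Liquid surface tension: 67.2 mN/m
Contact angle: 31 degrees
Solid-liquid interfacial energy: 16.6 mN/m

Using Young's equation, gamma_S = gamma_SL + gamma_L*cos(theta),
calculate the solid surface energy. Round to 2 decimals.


gamma_S = 16.6 + 67.2 * cos(31)
= 74.20 mN/m

74.20


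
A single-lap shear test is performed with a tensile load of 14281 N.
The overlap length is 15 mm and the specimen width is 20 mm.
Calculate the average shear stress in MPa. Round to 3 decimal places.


Shear stress = F / (overlap * width)
= 14281 / (15 * 20)
= 14281 / 300
= 47.603 MPa

47.603


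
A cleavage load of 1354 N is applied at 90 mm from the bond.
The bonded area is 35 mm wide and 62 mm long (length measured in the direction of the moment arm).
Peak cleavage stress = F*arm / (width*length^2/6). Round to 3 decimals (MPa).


Moment = 1354 * 90 = 121860 N*mm
Section modulus = 35 * 3844 / 6 = 134540 / 6 mm^3
Stress = 121860 / (134540 / 6) = 731160 / 134540
= 5.435 MPa

5.435


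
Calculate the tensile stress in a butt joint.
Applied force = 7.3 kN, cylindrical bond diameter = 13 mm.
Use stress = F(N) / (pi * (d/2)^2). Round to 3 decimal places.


A = pi * 6.5^2 = 132.7323 mm^2
sigma = 7300.0 / 132.7323 = 54.998 MPa

54.998


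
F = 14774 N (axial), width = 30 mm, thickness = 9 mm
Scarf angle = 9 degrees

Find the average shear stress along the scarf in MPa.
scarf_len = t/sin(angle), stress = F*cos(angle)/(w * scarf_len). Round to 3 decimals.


scarf_len = 9/sin(9 deg) = 57.5321
cos(9 deg) = 0.987688
stress = 14774*0.987688/(30*57.5321) = 8.454 MPa

8.454


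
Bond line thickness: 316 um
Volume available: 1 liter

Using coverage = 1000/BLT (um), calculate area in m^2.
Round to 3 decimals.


1 L = 1e6 mm^3, thickness = 316 um = 0.316 mm
Area = 1e6 / 0.316 mm^2 = (1e6 / 0.316) / 1e6 m^2 = 1000 / 316 m^2
= 3.165 m^2

3.165


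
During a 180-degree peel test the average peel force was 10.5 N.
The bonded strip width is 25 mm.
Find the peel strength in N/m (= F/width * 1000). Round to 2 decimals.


Peel strength = F/width * 1000
= 10.5 / 25 * 1000
= 420.00 N/m

420.00


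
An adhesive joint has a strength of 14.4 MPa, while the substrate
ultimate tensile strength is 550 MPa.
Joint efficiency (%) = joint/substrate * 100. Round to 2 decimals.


Efficiency = 14.4 / 550 * 100
= 2.62%

2.62


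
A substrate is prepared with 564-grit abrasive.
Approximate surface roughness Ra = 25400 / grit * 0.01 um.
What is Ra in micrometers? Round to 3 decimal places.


Ra = 25400 / 564 * 0.01 = 0.450 um

0.450


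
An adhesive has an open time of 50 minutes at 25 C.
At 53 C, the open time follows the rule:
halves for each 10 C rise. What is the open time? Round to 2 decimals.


Factor = 2^((53-25)/10) = 6.9644
Open time = 50 / 6.9644 = 7.18 min

7.18


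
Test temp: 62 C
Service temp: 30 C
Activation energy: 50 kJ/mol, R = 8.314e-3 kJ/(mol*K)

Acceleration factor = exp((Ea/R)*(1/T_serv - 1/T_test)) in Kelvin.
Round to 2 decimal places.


AF = exp((50/0.008314)*(1/303.15 - 1/335.15))
= 6.65

6.65


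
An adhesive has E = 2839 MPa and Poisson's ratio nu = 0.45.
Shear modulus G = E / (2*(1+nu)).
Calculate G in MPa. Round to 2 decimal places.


G = 2839 / (2*(1+0.45))
= 2839 / 2.90
= 978.97 MPa

978.97


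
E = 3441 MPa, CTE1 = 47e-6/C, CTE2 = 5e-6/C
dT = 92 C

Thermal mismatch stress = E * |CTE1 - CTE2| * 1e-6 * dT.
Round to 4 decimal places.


= 3441 * 42e-6 * 92
= 13.2960 MPa

13.2960


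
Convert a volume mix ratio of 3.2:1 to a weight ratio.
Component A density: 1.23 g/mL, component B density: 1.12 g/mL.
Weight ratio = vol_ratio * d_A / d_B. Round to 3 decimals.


= 3.2 * 1.23 / 1.12 = 3.514

3.514


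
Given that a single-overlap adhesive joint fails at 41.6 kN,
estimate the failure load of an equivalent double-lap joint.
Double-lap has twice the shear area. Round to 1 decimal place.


Double-lap factor = 2
Expected load = 41.6 * 2 = 83.2 kN

83.2


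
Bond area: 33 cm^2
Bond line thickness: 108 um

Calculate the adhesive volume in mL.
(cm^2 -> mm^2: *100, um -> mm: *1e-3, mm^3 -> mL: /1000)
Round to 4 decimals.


V = 33*100 * 108*1e-3 / 1000
= 0.3564 mL

0.3564


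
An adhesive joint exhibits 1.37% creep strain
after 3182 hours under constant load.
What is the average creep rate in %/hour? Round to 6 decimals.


Creep rate = strain / time
= 1.37 / 3182
= 0.000431 %/h

0.000431


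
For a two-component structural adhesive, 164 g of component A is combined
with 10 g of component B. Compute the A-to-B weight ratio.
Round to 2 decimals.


Weight ratio A:B = 164 / 10
= 16.40

16.40


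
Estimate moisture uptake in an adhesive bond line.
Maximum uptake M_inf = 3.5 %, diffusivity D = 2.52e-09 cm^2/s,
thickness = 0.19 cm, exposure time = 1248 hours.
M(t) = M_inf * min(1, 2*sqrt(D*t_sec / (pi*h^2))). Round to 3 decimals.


Convert time: 1248 h = 4492800 s
ratio = min(1, 2*sqrt(2.52e-09*4492800/(pi*0.19^2)))
= 0.631917
M(t) = 3.5 * 0.631917 = 2.212%

2.212


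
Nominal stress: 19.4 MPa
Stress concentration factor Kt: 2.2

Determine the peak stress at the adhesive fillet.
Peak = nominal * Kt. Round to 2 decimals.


Peak stress = 19.4 * 2.2
= 42.68 MPa

42.68


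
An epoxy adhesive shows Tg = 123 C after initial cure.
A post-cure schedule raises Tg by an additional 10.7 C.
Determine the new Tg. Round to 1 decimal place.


New Tg = 123 + 10.7
= 133.7 C

133.7


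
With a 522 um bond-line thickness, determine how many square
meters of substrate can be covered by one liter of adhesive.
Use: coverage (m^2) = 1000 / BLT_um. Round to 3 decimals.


Coverage = 1000 / 522 = 1.916 m^2

1.916


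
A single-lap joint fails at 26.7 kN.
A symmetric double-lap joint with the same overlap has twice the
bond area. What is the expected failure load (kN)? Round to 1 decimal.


Double-lap load = 2 * 26.7 = 53.4 kN

53.4


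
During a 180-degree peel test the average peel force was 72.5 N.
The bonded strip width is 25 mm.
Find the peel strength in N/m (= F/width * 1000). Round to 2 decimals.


Peel strength = F/width * 1000
= 72.5 / 25 * 1000
= 2900.00 N/m

2900.00


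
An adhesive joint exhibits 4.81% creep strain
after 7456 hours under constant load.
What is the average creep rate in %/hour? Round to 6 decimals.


Creep rate = strain / time
= 4.81 / 7456
= 0.000645 %/h

0.000645


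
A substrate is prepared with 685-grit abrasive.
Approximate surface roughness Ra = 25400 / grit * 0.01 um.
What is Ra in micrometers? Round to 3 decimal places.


Ra = 25400 / 685 * 0.01 = 0.371 um

0.371


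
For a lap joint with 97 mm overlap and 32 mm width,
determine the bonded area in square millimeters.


Area = 97 * 32 = 3104 mm^2

3104


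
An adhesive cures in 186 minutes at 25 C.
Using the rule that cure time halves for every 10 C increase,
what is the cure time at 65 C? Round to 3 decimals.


Factor = 2^((65 - 25) / 10) = 16.0000
Cure time = 186 / 16.0000
= 11.625 minutes

11.625


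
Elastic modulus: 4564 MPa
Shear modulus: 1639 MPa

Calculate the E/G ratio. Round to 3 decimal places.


E / G = 4564 / 1639 = 2.785

2.785


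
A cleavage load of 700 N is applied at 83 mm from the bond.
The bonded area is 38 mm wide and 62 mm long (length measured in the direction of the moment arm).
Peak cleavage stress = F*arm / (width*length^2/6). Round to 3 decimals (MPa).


Moment = 700 * 83 = 58100 N*mm
Section modulus = 38 * 3844 / 6 = 146072 / 6 mm^3
Stress = 58100 / (146072 / 6) = 348600 / 146072
= 2.386 MPa

2.386


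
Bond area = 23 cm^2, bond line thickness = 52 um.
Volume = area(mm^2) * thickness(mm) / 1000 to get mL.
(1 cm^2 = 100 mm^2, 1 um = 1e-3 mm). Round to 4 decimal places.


area_mm2 = 23 * 100 = 2300
blt_mm = 52 * 1e-3 = 0.052
vol_mm3 = 2300 * 0.052 = 119.6
vol_mL = 119.6 / 1000 = 0.1196 mL

0.1196


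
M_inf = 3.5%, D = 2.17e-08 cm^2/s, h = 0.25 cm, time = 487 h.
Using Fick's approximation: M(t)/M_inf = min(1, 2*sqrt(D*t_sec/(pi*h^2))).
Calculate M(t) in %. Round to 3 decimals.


t = 1753200 s
ratio = min(1, 2*sqrt(2.17e-08*1753200/(pi*0.0625)))
= 0.880361
M(t) = 3.5 * 0.880361 = 3.081%

3.081


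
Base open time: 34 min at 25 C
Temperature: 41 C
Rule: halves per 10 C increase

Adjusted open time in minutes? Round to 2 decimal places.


Acceleration = 2^((41-25)/10) = 3.0314
Open time = 34 / 3.0314 = 11.22 min

11.22


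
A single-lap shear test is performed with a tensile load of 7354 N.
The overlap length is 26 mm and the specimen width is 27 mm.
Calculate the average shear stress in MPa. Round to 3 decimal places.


Shear stress = F / (overlap * width)
= 7354 / (26 * 27)
= 7354 / 702
= 10.476 MPa

10.476


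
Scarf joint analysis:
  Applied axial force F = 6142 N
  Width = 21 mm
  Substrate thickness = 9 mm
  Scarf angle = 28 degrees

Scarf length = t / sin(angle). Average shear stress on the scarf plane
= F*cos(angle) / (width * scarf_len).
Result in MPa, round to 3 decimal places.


Scarf length = 9 / sin(28 deg) = 19.1705 mm
cos(28 deg) = 0.882948
Shear = 6142 * 0.882948 / (21 * 19.1705)
= 13.471 MPa

13.471


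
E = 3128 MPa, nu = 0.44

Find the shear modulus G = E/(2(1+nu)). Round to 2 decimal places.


G = 3128 / (2 * 1.44)
= 1086.11 MPa

1086.11


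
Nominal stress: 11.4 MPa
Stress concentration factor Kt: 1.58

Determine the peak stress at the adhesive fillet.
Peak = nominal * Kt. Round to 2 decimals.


Peak stress = 11.4 * 1.58
= 18.01 MPa

18.01


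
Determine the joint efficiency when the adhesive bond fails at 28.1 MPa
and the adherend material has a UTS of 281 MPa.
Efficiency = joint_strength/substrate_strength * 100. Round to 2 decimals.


Joint efficiency = 28.1 / 281 * 100
= 10.00%

10.00


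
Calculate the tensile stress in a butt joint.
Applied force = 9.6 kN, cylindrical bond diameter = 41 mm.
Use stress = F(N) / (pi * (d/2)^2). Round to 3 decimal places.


A = pi * 20.5^2 = 1320.2543 mm^2
sigma = 9600.0 / 1320.2543 = 7.271 MPa

7.271


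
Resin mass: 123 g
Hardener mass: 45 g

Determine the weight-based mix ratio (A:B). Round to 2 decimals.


Ratio = 123 / 45 = 2.73

2.73


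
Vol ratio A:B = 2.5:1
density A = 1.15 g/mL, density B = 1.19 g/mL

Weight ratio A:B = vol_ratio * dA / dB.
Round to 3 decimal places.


Weight ratio = 2.5 * 1.15 / 1.19
= 2.416

2.416


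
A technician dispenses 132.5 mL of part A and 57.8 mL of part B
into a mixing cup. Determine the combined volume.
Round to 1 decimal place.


Combined volume = 132.5 + 57.8
= 190.3 mL

190.3


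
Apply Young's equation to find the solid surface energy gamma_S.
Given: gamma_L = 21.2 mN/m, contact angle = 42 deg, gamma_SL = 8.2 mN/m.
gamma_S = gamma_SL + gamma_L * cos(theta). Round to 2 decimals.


theta_rad = 42 * pi/180 = 0.733038
gamma_S = 8.2 + 21.2 * cos(0.733038)
= 23.95 mN/m

23.95


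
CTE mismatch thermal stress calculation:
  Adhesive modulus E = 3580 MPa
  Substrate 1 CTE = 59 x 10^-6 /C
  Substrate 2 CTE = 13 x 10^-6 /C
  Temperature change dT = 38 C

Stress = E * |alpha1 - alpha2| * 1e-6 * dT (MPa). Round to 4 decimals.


delta_alpha = |59 - 13| = 46 x 10^-6/C
Stress = 3580 * 46e-6 * 38
= 6.2578 MPa

6.2578


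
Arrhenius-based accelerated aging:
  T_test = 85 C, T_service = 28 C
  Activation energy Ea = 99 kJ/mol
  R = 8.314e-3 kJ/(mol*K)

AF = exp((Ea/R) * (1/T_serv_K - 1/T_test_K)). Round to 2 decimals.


T_test_K = 358.15, T_serv_K = 301.15
AF = exp((99/8.314e-3) * (1/301.15 - 1/358.15))
= 540.73

540.73


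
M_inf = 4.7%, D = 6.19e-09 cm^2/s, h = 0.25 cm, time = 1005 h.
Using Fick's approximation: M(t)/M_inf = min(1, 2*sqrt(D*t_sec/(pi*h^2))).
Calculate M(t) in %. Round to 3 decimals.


t = 3618000 s
ratio = min(1, 2*sqrt(6.19e-09*3618000/(pi*0.0625)))
= 0.675452
M(t) = 4.7 * 0.675452 = 3.175%

3.175


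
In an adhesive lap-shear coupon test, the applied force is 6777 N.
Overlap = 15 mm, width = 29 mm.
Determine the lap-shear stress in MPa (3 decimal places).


stress = F / (overlap * width)
= 6777 / (15 * 29)
= 15.579 MPa

15.579


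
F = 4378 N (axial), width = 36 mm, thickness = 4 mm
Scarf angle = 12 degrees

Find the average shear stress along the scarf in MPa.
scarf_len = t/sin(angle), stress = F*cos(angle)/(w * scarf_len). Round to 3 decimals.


scarf_len = 4/sin(12 deg) = 19.2389
cos(12 deg) = 0.978148
stress = 4378*0.978148/(36*19.2389) = 6.183 MPa

6.183


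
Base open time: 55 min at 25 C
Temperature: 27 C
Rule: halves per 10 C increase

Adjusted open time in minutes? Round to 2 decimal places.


Acceleration = 2^((27-25)/10) = 1.1487
Open time = 55 / 1.1487 = 47.88 min

47.88


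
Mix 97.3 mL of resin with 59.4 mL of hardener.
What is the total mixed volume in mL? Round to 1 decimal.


Total = 97.3 + 59.4 = 156.7 mL

156.7


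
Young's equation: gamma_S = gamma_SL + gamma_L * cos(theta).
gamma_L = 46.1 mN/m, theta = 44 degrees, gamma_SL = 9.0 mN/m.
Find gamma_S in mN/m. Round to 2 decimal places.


cos(44 deg) = 0.719340
gamma_S = 9.0 + 46.1 * 0.719340
= 42.16 mN/m

42.16


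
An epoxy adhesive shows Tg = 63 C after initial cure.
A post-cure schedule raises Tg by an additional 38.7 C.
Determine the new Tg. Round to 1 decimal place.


New Tg = 63 + 38.7
= 101.7 C

101.7


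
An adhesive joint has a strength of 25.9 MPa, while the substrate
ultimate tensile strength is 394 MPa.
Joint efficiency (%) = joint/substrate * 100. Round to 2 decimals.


Efficiency = 25.9 / 394 * 100
= 6.57%

6.57


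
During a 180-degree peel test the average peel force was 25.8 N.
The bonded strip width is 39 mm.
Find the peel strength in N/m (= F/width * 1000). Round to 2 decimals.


Peel strength = F/width * 1000
= 25.8 / 39 * 1000
= 661.54 N/m

661.54


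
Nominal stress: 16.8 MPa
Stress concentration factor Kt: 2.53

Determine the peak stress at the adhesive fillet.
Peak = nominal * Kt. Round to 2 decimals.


Peak stress = 16.8 * 2.53
= 42.50 MPa

42.50


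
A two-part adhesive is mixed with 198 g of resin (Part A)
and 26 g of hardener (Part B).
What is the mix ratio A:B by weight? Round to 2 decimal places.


Mix ratio = mass_A / mass_B
= 198 / 26
= 7.62

7.62


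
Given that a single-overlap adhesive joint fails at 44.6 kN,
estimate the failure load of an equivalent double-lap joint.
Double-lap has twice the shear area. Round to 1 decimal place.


Double-lap factor = 2
Expected load = 44.6 * 2 = 89.2 kN

89.2


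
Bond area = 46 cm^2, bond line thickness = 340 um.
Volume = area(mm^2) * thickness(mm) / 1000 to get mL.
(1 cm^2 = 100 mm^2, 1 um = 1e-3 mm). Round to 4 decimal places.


area_mm2 = 46 * 100 = 4600
blt_mm = 340 * 1e-3 = 0.34
vol_mm3 = 4600 * 0.34 = 1564.0
vol_mL = 1564.0 / 1000 = 1.5640 mL

1.5640


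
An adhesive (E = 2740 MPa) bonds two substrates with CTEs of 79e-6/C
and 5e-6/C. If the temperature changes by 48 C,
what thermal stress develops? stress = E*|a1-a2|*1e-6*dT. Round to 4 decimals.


Stress = 2740 * |79 - 5| * 1e-6 * 48
= 9.7325 MPa

9.7325


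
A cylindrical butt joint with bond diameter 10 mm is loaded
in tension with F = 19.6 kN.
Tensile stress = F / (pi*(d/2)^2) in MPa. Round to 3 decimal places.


Area = pi * (10/2)^2 = 78.5398 mm^2
Stress = 19.6*1000 / 78.5398
= 249.555 MPa

249.555


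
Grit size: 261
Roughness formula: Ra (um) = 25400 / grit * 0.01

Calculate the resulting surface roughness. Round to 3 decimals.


Ra = 25400 / 261 * 0.01
= 0.973 um

0.973


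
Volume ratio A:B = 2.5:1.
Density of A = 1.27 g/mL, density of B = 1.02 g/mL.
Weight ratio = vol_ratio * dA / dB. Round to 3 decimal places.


Wt ratio = 2.5 * 1.27 / 1.02
= 3.113

3.113


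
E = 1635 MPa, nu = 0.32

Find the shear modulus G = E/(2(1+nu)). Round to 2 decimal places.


G = 1635 / (2 * 1.32)
= 619.32 MPa

619.32


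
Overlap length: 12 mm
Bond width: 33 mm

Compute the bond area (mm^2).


Bond area = 12 * 33 = 396 mm^2

396


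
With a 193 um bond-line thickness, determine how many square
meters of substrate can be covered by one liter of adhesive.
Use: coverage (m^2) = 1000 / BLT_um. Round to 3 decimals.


Coverage = 1000 / 193 = 5.181 m^2

5.181


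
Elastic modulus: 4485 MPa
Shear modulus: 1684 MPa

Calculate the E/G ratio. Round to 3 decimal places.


E / G = 4485 / 1684 = 2.663

2.663


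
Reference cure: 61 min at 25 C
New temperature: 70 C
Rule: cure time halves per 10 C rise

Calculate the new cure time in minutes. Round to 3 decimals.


factor = 2^((70-25)/10) = 22.6274
t_new = 61 / 22.6274 = 2.696 min

2.696


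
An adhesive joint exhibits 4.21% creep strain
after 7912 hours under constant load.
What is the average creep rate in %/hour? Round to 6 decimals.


Creep rate = strain / time
= 4.21 / 7912
= 0.000532 %/h

0.000532


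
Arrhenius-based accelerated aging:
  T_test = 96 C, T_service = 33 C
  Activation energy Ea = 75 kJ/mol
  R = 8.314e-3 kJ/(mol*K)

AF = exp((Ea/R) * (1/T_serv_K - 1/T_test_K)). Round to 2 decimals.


T_test_K = 369.15, T_serv_K = 306.15
AF = exp((75/8.314e-3) * (1/306.15 - 1/369.15))
= 152.73

152.73


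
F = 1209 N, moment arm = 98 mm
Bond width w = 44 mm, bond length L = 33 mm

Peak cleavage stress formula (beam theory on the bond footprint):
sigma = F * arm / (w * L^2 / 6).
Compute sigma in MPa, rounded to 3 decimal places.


sigma = (1209 * 98) / (44 * 1089 / 6)
= 118482 * 6 / 47916
= 710892 / 47916
= 14.836 MPa

14.836


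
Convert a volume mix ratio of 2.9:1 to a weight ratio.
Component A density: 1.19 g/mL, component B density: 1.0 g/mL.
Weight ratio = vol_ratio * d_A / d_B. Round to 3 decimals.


= 2.9 * 1.19 / 1.0 = 3.451

3.451


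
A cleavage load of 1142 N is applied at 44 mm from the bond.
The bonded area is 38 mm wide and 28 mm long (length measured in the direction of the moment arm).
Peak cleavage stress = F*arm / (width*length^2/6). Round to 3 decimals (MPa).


Moment = 1142 * 44 = 50248 N*mm
Section modulus = 38 * 784 / 6 = 29792 / 6 mm^3
Stress = 50248 / (29792 / 6) = 301488 / 29792
= 10.120 MPa

10.120


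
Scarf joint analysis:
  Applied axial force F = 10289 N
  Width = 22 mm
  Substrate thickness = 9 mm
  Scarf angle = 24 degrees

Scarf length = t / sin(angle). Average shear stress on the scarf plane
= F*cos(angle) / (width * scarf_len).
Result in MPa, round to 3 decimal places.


Scarf length = 9 / sin(24 deg) = 22.1273 mm
cos(24 deg) = 0.913545
Shear = 10289 * 0.913545 / (22 * 22.1273)
= 19.309 MPa

19.309


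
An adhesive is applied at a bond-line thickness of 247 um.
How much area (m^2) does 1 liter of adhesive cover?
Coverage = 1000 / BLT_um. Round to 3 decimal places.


Coverage = 1000 / 247 = 4.049 m^2

4.049


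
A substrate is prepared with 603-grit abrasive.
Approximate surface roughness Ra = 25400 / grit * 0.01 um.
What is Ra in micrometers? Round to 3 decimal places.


Ra = 25400 / 603 * 0.01 = 0.421 um

0.421


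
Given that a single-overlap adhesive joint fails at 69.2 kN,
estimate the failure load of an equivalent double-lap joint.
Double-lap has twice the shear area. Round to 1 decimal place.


Double-lap factor = 2
Expected load = 69.2 * 2 = 138.4 kN

138.4


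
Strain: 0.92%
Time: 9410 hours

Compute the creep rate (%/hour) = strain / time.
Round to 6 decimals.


Creep rate = 0.92 / 9410
= 0.000098 %/h

0.000098


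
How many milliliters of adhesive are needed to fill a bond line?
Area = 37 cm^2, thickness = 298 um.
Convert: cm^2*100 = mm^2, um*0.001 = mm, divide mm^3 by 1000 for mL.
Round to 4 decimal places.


= (37 * 100) * (298 * 0.001) / 1000
= 1.1026 mL

1.1026


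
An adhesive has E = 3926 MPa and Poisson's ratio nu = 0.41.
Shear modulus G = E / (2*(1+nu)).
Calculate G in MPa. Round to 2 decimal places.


G = 3926 / (2*(1+0.41))
= 3926 / 2.82
= 1392.20 MPa

1392.20


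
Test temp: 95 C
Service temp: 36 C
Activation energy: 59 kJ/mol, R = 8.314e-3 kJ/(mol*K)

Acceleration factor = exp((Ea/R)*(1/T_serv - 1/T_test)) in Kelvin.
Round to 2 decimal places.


AF = exp((59/0.008314)*(1/309.15 - 1/368.15))
= 39.60

39.60


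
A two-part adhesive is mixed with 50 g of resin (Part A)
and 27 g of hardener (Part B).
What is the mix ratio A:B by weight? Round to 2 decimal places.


Mix ratio = mass_A / mass_B
= 50 / 27
= 1.85

1.85


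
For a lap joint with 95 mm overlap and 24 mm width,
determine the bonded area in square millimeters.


Area = 95 * 24 = 2280 mm^2

2280


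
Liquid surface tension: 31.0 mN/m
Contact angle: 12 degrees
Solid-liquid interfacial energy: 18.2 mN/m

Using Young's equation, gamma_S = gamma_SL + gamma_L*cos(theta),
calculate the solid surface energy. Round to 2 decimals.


gamma_S = 18.2 + 31.0 * cos(12)
= 48.52 mN/m

48.52


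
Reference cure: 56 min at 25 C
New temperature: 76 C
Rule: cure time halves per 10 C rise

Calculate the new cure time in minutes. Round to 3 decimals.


factor = 2^((76-25)/10) = 34.2968
t_new = 56 / 34.2968 = 1.633 min

1.633


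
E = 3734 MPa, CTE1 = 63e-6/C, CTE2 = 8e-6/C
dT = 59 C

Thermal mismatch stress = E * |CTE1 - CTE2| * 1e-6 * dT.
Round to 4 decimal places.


= 3734 * 55e-6 * 59
= 12.1168 MPa

12.1168


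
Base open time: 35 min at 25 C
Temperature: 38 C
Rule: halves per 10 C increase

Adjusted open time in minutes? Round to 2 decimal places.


Acceleration = 2^((38-25)/10) = 2.4623
Open time = 35 / 2.4623 = 14.21 min

14.21


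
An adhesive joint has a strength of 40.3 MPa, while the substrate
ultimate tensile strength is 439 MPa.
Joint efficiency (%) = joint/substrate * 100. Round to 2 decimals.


Efficiency = 40.3 / 439 * 100
= 9.18%

9.18


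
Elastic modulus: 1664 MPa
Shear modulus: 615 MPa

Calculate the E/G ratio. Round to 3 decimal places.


E / G = 1664 / 615 = 2.706

2.706


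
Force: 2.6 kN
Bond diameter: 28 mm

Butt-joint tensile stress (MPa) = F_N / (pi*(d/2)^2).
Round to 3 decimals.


F_N = 2.6 * 1000 = 2600.0 N
A = pi*(14.0)^2 = 615.7522 mm^2
stress = 2600.0 / 615.7522 = 4.222 MPa

4.222


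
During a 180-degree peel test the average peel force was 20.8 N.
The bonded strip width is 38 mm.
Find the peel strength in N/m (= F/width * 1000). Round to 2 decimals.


Peel strength = F/width * 1000
= 20.8 / 38 * 1000
= 547.37 N/m

547.37


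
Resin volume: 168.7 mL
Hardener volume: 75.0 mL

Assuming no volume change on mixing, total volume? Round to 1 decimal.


V_total = 168.7 + 75.0 = 243.7 mL

243.7


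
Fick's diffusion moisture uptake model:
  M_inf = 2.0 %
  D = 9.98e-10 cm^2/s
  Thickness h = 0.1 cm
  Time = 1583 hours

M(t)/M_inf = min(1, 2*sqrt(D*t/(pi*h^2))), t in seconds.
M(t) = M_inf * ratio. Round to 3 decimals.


t_sec = 1583 * 3600 = 5698800
ratio = 2*sqrt(9.98e-10*5698800/(pi*0.1^2))
= min(1, 0.850966)
= 0.850966
M(t) = 2.0 * 0.850966 = 1.702 %

1.702


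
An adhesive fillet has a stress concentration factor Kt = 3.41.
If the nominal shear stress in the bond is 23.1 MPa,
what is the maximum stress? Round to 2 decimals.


Max stress = 23.1 * 3.41 = 78.77 MPa

78.77


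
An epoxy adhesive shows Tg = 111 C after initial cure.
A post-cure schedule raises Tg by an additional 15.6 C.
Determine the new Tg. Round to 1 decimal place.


New Tg = 111 + 15.6
= 126.6 C

126.6


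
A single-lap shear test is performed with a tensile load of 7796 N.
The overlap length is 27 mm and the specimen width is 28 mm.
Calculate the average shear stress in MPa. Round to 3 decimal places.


Shear stress = F / (overlap * width)
= 7796 / (27 * 28)
= 7796 / 756
= 10.312 MPa

10.312


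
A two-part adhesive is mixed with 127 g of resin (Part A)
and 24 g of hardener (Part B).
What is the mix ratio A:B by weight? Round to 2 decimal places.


Mix ratio = mass_A / mass_B
= 127 / 24
= 5.29

5.29


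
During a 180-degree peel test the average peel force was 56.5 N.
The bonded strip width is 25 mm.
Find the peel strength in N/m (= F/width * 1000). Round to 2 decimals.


Peel strength = F/width * 1000
= 56.5 / 25 * 1000
= 2260.00 N/m

2260.00


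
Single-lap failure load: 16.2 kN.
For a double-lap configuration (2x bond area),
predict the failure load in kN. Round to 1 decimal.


Failure load = 16.2 * 2 = 32.4 kN

32.4


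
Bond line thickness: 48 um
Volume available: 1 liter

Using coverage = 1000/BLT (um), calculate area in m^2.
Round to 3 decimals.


1 L = 1e6 mm^3, thickness = 48 um = 0.048 mm
Area = 1e6 / 0.048 mm^2 = (1e6 / 0.048) / 1e6 m^2 = 1000 / 48 m^2
= 20.833 m^2

20.833


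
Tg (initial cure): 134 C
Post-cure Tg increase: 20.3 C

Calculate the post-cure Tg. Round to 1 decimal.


Post-cure Tg = 134 + 20.3 = 154.3 C

154.3


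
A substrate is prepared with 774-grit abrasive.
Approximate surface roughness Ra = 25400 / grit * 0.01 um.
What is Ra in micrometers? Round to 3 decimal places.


Ra = 25400 / 774 * 0.01 = 0.328 um

0.328


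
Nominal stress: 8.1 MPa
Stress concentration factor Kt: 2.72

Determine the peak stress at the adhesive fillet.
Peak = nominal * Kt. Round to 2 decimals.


Peak stress = 8.1 * 2.72
= 22.03 MPa

22.03


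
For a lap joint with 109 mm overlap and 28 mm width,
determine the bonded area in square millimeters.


Area = 109 * 28 = 3052 mm^2

3052


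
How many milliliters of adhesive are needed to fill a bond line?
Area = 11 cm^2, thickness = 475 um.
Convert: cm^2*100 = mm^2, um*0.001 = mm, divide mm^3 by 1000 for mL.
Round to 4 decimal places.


= (11 * 100) * (475 * 0.001) / 1000
= 0.5225 mL

0.5225


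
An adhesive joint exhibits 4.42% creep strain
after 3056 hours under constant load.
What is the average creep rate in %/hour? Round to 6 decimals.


Creep rate = strain / time
= 4.42 / 3056
= 0.001446 %/h

0.001446


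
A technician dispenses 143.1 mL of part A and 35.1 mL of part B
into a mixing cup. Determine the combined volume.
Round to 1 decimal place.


Combined volume = 143.1 + 35.1
= 178.2 mL

178.2


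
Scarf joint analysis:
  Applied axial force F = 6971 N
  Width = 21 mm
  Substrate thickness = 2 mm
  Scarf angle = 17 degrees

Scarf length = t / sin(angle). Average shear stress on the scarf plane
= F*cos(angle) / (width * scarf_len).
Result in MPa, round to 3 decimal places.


Scarf length = 2 / sin(17 deg) = 6.8406 mm
cos(17 deg) = 0.956305
Shear = 6971 * 0.956305 / (21 * 6.8406)
= 46.406 MPa

46.406


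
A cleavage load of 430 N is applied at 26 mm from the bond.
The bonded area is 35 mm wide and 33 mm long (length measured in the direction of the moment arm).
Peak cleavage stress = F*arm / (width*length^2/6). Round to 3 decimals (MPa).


Moment = 430 * 26 = 11180 N*mm
Section modulus = 35 * 1089 / 6 = 38115 / 6 mm^3
Stress = 11180 / (38115 / 6) = 67080 / 38115
= 1.760 MPa

1.760


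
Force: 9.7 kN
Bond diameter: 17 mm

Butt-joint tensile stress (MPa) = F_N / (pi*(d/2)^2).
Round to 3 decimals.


F_N = 9.7 * 1000 = 9700.0 N
A = pi*(8.5)^2 = 226.9801 mm^2
stress = 9700.0 / 226.9801 = 42.735 MPa

42.735


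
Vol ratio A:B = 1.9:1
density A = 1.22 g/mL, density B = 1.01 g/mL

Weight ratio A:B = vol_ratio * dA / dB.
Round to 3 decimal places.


Weight ratio = 1.9 * 1.22 / 1.01
= 2.295

2.295


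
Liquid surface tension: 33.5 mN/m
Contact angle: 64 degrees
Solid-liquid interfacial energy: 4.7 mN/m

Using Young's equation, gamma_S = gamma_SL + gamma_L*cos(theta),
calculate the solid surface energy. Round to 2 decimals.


gamma_S = 4.7 + 33.5 * cos(64)
= 19.39 mN/m

19.39
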